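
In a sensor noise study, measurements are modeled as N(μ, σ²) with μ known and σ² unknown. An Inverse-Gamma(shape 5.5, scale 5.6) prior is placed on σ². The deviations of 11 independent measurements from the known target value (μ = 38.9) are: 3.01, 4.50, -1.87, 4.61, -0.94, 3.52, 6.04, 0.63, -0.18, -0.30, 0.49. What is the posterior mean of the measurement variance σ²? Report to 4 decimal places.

5.7887

With known mean μ and an Inverse-Gamma(α, β) prior on σ², the Normal likelihood is conjugate: posterior is Inv-Gamma(α + n/2, β + Σ(xᵢ−μ)²/2).
Σ(xᵢ−μ)² = (3.01)² + (4.50)² + (-1.87)² + (4.61)² + (-0.94)² + (3.52)² + (6.04)² + (0.63)² + (-0.18)² + (-0.30)² + (0.49)² = 104.5741.
Posterior: Inv-Gamma(5.5 + 11/2, 5.6 + 104.5741/2) = Inv-Gamma(11.00, 57.88705).
E[σ²|data] = β/(α−1) = 57.88705/10.00 = 5.7887.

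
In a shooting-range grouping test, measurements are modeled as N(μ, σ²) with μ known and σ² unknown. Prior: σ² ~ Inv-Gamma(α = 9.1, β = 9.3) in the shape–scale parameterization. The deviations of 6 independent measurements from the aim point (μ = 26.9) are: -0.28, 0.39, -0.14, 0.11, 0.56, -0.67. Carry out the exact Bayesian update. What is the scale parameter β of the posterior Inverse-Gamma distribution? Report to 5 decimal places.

9.81235

With known mean μ and an Inverse-Gamma(α, β) prior on σ², the Normal likelihood is conjugate: posterior is Inv-Gamma(α + n/2, β + Σ(xᵢ−μ)²/2).
Σ(xᵢ−μ)² = (-0.28)² + (0.39)² + (-0.14)² + (0.11)² + (0.56)² + (-0.67)² = 1.0247.
Posterior: Inv-Gamma(9.1 + 6/2, 9.3 + 1.0247/2) = Inv-Gamma(12.10, 9.81235).
Posterior β = 9.81235.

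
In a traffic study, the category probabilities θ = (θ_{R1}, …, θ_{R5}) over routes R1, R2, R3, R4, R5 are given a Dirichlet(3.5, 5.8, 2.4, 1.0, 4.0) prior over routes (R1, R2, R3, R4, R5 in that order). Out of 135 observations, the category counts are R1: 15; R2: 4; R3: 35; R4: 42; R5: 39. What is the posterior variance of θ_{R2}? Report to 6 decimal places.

0.000396

The Dirichlet prior is conjugate to the Multinomial likelihood: each posterior αⱼ = prior αⱼ + observed count nⱼ.
Posterior concentration: (18.5, 9.8, 37.4, 43.0, 43.0), total = 151.7.
Var[θ_j] = α_j(Σα−α_j)/((Σα)²(Σα+1)) = 9.8·141.9/(151.7²·152.7) = 0.000396.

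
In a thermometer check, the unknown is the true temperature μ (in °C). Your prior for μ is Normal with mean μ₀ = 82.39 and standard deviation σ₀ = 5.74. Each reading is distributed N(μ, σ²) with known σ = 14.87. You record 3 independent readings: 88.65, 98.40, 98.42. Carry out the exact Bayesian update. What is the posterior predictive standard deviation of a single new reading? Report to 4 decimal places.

15.6169

For Normal data with known variance σ², a Normal(μ₀, σ₀²) prior on μ is conjugate. Posterior precision = 1/σ₀² + n/σ²; posterior mean is the precision-weighted average of μ₀ and x̄.
σ₀² = 5.74² = 32.9476, σ² = 14.87² = 221.1169; σ² + n·σ₀² = 221.1169 + 3·32.9476 = 319.9597.
Posterior precision = 1/σ₀² + n/σ² = 1/32.9476 + 3/221.1169 = (σ² + n·σ₀²)/(σ₀²σ²) = 319.9597/(32.9476·221.1169); posterior variance σₙ² = σ₀²σ²/(σ² + n·σ₀²) = 32.9476·221.1169/319.9597 = 22.769340.
Predictive variance for one new observation = σₙ² + σ² = 32.9476·221.1169/319.9597 + 221.1169 = σ²·(σ₀² + 319.9597)/319.9597 = 221.1169·352.9073/319.9597 = 243.886240; SD = √(221.1169·352.9073/319.9597) = 15.6169.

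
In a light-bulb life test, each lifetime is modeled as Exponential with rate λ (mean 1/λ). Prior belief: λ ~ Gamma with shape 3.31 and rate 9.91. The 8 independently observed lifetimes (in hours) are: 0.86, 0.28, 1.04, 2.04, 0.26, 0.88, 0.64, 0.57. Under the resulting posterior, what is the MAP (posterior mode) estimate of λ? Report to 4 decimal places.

0.6256

With a Gamma(shape α, rate β) prior on the exponential rate λ, the posterior after n observations with total T = Σxᵢ is Gamma(α+n, β+T).
Sum of observations T = 6.57 hours; n = 8.
Posterior: Gamma(3.31+8, 9.91+6.57) = Gamma(11.31, 16.48).
Mode = (α−1)/β = 0.6256.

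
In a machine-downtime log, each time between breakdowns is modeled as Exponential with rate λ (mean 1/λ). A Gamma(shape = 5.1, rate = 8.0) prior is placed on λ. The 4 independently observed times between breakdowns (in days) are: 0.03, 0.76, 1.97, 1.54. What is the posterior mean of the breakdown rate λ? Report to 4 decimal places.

With a Gamma(shape α, rate β) prior on the exponential rate λ, the posterior after n observations with total T = Σxᵢ is Gamma(α+n, β+T).
Sum of observations T = 4.30 days; n = 4.
Posterior: Gamma(5.1+4, 8.0+4.30) = Gamma(9.1, 12.30).
Posterior mean of λ = α/β = 9.1/12.30 = 0.7398.

0.7398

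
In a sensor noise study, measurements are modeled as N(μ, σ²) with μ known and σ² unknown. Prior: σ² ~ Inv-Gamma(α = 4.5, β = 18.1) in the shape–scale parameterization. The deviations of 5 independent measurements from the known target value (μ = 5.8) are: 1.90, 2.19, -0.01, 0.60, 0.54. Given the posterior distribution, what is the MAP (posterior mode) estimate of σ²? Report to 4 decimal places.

With known mean μ and an Inverse-Gamma(α, β) prior on σ², the Normal likelihood is conjugate: posterior is Inv-Gamma(α + n/2, β + Σ(xᵢ−μ)²/2).
Σ(xᵢ−μ)² = (1.90)² + (2.19)² + (-0.01)² + (0.60)² + (0.54)² = 9.0578.
Posterior: Inv-Gamma(4.5 + 5/2, 18.1 + 9.0578/2) = Inv-Gamma(7.00, 22.62890).
Mode = β/(α+1) = 22.62890/8.00 = 2.8286.

2.8286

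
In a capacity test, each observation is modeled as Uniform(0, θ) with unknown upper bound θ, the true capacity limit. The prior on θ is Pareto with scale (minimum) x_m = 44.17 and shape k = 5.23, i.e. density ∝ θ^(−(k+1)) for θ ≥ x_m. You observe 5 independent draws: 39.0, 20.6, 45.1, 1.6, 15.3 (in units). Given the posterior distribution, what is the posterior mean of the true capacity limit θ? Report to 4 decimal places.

49.9862

A Pareto(scale x_m, shape k) prior on the upper bound θ of Uniform(0, θ) is conjugate: posterior is Pareto(max(x_m, max xᵢ), k + n).
Sample maximum = 45.1; prior scale x_m = 44.17 → posterior scale = max = 45.10.
Posterior shape = 5.23 + 5 = 10.23.
E[θ|data] = k·x_m/(k−1) = 10.23·45.10/9.23 = 49.9862.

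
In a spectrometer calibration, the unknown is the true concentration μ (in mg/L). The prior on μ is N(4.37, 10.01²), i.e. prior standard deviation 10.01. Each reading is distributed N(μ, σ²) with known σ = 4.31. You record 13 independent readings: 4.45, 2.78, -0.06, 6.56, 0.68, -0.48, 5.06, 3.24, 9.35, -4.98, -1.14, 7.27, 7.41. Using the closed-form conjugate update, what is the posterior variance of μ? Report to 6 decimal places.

For Normal data with known variance σ², a Normal(μ₀, σ₀²) prior on μ is conjugate. Posterior precision = 1/σ₀² + n/σ²; posterior mean is the precision-weighted average of μ₀ and x̄.
σ₀² = 10.01² = 100.2001, σ² = 4.31² = 18.5761; σ² + n·σ₀² = 18.5761 + 13·100.2001 = 1321.1774.
Posterior precision = 1/σ₀² + n/σ² = 1/100.2001 + 13/18.5761 = (σ² + n·σ₀²)/(σ₀²σ²) = 1321.1774/(100.2001·18.5761); posterior variance σₙ² = σ₀²σ²/(σ² + n·σ₀²) = 100.2001·18.5761/1321.1774 = 1.408840.

1.408840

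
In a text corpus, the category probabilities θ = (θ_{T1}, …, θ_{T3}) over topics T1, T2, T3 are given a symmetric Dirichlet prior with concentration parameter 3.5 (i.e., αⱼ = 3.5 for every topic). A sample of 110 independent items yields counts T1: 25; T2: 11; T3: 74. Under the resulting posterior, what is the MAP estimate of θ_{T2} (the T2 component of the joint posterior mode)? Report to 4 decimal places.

The Dirichlet prior is conjugate to the Multinomial likelihood: each posterior αⱼ = prior αⱼ + observed count nⱼ.
Posterior concentration: (28.5, 14.5, 77.5), total = 120.5.
Joint mode component: (α_{T2}−1)/(Σα−K) = 13.5/117.5 = 0.1149.

0.1149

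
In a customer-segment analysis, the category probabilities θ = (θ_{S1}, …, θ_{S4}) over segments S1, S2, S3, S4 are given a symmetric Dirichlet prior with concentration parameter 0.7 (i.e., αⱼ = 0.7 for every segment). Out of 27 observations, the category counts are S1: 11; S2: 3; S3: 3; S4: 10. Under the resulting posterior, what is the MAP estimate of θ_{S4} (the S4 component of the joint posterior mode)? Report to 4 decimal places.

The Dirichlet prior is conjugate to the Multinomial likelihood: each posterior αⱼ = prior αⱼ + observed count nⱼ.
Posterior concentration: (11.7, 3.7, 3.7, 10.7), total = 29.8.
Joint mode component: (α_{S4}−1)/(Σα−K) = 9.7/25.8 = 0.3760.

0.3760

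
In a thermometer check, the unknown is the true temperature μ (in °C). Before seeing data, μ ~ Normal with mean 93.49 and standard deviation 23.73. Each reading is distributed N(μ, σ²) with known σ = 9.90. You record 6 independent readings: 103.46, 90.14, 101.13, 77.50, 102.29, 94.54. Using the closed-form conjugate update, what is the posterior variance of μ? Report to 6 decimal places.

15.874506

For Normal data with known variance σ², a Normal(μ₀, σ₀²) prior on μ is conjugate. Posterior precision = 1/σ₀² + n/σ²; posterior mean is the precision-weighted average of μ₀ and x̄.
σ₀² = 23.73² = 563.1129, σ² = 9.90² = 98.01; σ² + n·σ₀² = 98.01 + 6·563.1129 = 3476.6874.
Posterior precision = 1/σ₀² + n/σ² = 1/563.1129 + 6/98.01 = (σ² + n·σ₀²)/(σ₀²σ²) = 3476.6874/(563.1129·98.01); posterior variance σₙ² = σ₀²σ²/(σ² + n·σ₀²) = 563.1129·98.01/3476.6874 = 15.874506.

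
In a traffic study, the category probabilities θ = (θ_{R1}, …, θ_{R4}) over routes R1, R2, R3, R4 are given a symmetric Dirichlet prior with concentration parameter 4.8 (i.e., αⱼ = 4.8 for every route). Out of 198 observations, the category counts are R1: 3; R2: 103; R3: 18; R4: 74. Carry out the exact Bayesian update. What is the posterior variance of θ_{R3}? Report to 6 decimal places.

0.000431

The Dirichlet prior is conjugate to the Multinomial likelihood: each posterior αⱼ = prior αⱼ + observed count nⱼ.
Posterior concentration: (7.8, 107.8, 22.8, 78.8), total = 217.2.
Var[θ_j] = α_j(Σα−α_j)/((Σα)²(Σα+1)) = 22.8·194.4/(217.2²·218.2) = 0.000431.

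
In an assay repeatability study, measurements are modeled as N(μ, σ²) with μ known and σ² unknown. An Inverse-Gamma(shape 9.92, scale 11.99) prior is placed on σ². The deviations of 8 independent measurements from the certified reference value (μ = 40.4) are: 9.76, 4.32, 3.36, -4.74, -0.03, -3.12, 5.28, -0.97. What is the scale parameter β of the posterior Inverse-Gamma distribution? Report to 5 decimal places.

105.10590

With known mean μ and an Inverse-Gamma(α, β) prior on σ², the Normal likelihood is conjugate: posterior is Inv-Gamma(α + n/2, β + Σ(xᵢ−μ)²/2).
Σ(xᵢ−μ)² = (9.76)² + (4.32)² + (3.36)² + (-4.74)² + (-0.03)² + (-3.12)² + (5.28)² + (-0.97)² = 186.2318.
Posterior: Inv-Gamma(9.92 + 8/2, 11.99 + 186.2318/2) = Inv-Gamma(13.92, 105.10590).
Posterior β = 105.10590.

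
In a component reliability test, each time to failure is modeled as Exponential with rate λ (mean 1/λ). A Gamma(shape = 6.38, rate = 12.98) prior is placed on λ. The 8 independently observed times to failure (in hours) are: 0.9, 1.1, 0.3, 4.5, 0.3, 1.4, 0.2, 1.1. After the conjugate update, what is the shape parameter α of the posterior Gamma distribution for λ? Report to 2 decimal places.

14.38

With a Gamma(shape α, rate β) prior on the exponential rate λ, the posterior after n observations with total T = Σxᵢ is Gamma(α+n, β+T).
Sum of observations T = 9.8 hours; n = 8.
Posterior: Gamma(6.38+8, 12.98+9.8) = Gamma(14.38, 22.78).
Posterior α = 14.38.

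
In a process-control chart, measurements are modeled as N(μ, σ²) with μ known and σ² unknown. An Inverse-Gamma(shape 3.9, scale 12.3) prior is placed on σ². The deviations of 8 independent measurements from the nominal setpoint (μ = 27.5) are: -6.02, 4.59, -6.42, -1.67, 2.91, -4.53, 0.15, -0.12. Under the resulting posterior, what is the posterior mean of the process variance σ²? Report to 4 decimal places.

11.2275

With known mean μ and an Inverse-Gamma(α, β) prior on σ², the Normal likelihood is conjugate: posterior is Inv-Gamma(α + n/2, β + Σ(xᵢ−μ)²/2).
Σ(xᵢ−μ)² = (-6.02)² + (4.59)² + (-6.42)² + (-1.67)² + (2.91)² + (-4.53)² + (0.15)² + (-0.12)² = 130.3397.
Posterior: Inv-Gamma(3.9 + 8/2, 12.3 + 130.3397/2) = Inv-Gamma(7.90, 77.46985).
E[σ²|data] = β/(α−1) = 77.46985/6.90 = 11.2275.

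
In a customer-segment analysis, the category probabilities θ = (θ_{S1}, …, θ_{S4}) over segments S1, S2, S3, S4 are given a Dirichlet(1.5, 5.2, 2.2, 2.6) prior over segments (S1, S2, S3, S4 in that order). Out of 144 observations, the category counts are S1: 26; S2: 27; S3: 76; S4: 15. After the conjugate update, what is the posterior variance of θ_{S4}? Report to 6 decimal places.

0.000641

The Dirichlet prior is conjugate to the Multinomial likelihood: each posterior αⱼ = prior αⱼ + observed count nⱼ.
Posterior concentration: (27.5, 32.2, 78.2, 17.6), total = 155.5.
Var[θ_j] = α_j(Σα−α_j)/((Σα)²(Σα+1)) = 17.6·137.9/(155.5²·156.5) = 0.000641.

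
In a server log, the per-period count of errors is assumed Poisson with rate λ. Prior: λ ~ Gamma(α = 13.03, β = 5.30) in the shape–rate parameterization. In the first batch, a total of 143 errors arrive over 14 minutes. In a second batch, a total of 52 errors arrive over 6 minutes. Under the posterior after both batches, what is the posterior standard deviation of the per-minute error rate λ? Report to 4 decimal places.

0.5701

With a Gamma(shape α, rate β) prior, the Poisson likelihood is conjugate: the posterior is Gamma(α + ΣXᵢ, β + n).
After batch 1: Gamma(α+S, β+n) = Gamma(13.03+143, 5.30+14) = Gamma(156.03, 19.30).
After batch 2: Gamma(α+S, β+n) = Gamma(156.03+52, 19.30+6) = Gamma(208.03, 25.30).
SD = √α/β = √208.03/25.30 = 0.5701.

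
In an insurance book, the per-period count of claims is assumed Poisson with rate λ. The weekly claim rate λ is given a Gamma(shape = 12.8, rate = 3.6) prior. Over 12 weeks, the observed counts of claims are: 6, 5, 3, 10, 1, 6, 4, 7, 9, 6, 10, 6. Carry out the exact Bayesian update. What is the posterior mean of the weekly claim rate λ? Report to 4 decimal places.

5.5000

With a Gamma(shape α, rate β) prior, the Poisson likelihood is conjugate: the posterior is Gamma(α + ΣXᵢ, β + n).
Sum of counts S = 73 over n = 12 weeks.
Posterior: Gamma(α+S, β+n) = Gamma(12.8+73, 3.6+12) = Gamma(85.8, 15.6).
Posterior mean = α/β = 85.8/15.6 = 5.5000.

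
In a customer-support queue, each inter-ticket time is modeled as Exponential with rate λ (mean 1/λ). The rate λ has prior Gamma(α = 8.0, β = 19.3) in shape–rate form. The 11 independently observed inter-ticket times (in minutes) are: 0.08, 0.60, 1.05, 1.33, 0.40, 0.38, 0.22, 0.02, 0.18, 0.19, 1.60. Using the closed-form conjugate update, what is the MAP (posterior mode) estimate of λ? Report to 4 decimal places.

With a Gamma(shape α, rate β) prior on the exponential rate λ, the posterior after n observations with total T = Σxᵢ is Gamma(α+n, β+T).
Sum of observations T = 6.05 minutes; n = 11.
Posterior: Gamma(8.0+11, 19.3+6.05) = Gamma(19.0, 25.35).
Mode = (α−1)/β = 0.7101.

0.7101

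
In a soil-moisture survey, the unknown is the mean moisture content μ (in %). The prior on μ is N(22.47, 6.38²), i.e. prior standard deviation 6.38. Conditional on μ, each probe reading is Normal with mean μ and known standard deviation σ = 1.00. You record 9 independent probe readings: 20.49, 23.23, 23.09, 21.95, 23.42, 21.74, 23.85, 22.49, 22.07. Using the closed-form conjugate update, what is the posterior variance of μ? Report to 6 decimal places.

0.110809

For Normal data with known variance σ², a Normal(μ₀, σ₀²) prior on μ is conjugate. Posterior precision = 1/σ₀² + n/σ²; posterior mean is the precision-weighted average of μ₀ and x̄.
σ₀² = 6.38² = 40.7044, σ² = 1.00² = 1; σ² + n·σ₀² = 1 + 9·40.7044 = 367.3396.
Posterior precision = 1/σ₀² + n/σ² = 1/40.7044 + 9/1 = (σ² + n·σ₀²)/(σ₀²σ²) = 367.3396/(40.7044·1); posterior variance σₙ² = σ₀²σ²/(σ² + n·σ₀²) = 40.7044·1/367.3396 = 0.110809.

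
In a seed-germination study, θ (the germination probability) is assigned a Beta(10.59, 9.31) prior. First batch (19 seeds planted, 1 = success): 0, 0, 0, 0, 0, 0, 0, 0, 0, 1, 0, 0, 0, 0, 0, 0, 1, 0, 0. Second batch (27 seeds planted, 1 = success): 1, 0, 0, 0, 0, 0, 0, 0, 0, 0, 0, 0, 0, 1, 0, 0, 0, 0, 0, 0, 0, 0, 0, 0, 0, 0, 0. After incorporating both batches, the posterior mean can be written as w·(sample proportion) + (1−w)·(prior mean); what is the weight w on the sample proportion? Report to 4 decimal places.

The Beta prior is conjugate to a Binomial/Bernoulli likelihood; the update adds successes to α and failures to β.
Total number of seeds planted: n = 19 + 27 = 46.
Posterior mean = (α₀+k)/(α₀+β₀+n) = [n/(α₀+β₀+n)]·(k/n) + [(α₀+β₀)/(α₀+β₀+n)]·α₀/(α₀+β₀), so only n and the prior enter the weight.
The weight on the data is w = n/(α₀+β₀+n) = 46/(10.59+9.31+46) = 46/65.90 = 0.6980.

0.6980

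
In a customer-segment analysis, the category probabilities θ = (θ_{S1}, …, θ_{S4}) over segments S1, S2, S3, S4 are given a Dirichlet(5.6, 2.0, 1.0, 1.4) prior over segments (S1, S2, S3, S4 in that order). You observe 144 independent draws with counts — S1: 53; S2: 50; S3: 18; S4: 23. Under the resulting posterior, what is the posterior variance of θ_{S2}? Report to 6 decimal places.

0.001443

The Dirichlet prior is conjugate to the Multinomial likelihood: each posterior αⱼ = prior αⱼ + observed count nⱼ.
Posterior concentration: (58.6, 52.0, 19.0, 24.4), total = 154.0.
Var[θ_j] = α_j(Σα−α_j)/((Σα)²(Σα+1)) = 52.0·102.0/(154.0²·155.0) = 0.001443.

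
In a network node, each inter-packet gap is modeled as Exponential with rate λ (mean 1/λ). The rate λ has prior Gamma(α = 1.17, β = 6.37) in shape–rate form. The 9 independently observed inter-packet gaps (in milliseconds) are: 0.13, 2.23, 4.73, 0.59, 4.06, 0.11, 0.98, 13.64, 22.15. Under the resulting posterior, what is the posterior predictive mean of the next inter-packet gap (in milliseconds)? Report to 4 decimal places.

5.9967

With a Gamma(shape α, rate β) prior on the exponential rate λ, the posterior after n observations with total T = Σxᵢ is Gamma(α+n, β+T).
Sum of observations T = 48.62 milliseconds; n = 9.
Posterior: Gamma(1.17+9, 6.37+48.62) = Gamma(10.17, 54.99).
The predictive distribution for the next observation is Lomax; its mean is β/(α−1) = 54.99/9.17 = 5.9967.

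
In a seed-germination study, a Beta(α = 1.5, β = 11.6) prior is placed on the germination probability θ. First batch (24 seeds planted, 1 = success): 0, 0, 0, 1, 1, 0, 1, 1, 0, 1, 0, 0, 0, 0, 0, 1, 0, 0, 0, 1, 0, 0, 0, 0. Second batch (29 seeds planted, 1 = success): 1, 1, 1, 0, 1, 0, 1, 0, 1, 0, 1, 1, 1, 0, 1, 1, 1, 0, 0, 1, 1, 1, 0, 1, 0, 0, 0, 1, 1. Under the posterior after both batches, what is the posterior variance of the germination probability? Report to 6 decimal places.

The Beta prior is conjugate to a Binomial/Bernoulli likelihood; the update adds successes to α and failures to β.
After batch 1: Beta(1.5+7, 11.6+17) = Beta(8.5, 28.6).
After batch 2: Beta(8.5+18, 28.6+11) = Beta(26.5, 39.6).
Var = αβ/((α+β)²(α+β+1)) = 26.5·39.6/(66.1²·67.1) = 0.003579.

0.003579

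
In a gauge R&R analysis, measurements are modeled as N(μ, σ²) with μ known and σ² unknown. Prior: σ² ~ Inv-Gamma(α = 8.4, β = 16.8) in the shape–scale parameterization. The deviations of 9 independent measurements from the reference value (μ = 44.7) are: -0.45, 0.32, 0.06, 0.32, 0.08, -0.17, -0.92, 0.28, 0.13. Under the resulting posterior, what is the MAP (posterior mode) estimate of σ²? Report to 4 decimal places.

1.2586

With known mean μ and an Inverse-Gamma(α, β) prior on σ², the Normal likelihood is conjugate: posterior is Inv-Gamma(α + n/2, β + Σ(xᵢ−μ)²/2).
Σ(xᵢ−μ)² = (-0.45)² + (0.32)² + (0.06)² + (0.32)² + (0.08)² + (-0.17)² + (-0.92)² + (0.28)² + (0.13)² = 1.3879.
Posterior: Inv-Gamma(8.4 + 9/2, 16.8 + 1.3879/2) = Inv-Gamma(12.90, 17.49395).
Mode = β/(α+1) = 17.49395/13.90 = 1.2586.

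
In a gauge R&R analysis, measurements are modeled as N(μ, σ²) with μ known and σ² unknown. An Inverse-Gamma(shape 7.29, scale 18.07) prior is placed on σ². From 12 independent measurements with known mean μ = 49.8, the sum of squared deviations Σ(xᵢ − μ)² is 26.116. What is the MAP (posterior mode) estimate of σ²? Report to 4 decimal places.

2.1783

With known mean μ and an Inverse-Gamma(α, β) prior on σ², the Normal likelihood is conjugate: posterior is Inv-Gamma(α + n/2, β + Σ(xᵢ−μ)²/2).
Posterior: Inv-Gamma(7.29 + 12/2, 18.07 + 26.116/2) = Inv-Gamma(13.29, 31.1280).
Mode = β/(α+1) = 31.1280/14.29 = 2.1783.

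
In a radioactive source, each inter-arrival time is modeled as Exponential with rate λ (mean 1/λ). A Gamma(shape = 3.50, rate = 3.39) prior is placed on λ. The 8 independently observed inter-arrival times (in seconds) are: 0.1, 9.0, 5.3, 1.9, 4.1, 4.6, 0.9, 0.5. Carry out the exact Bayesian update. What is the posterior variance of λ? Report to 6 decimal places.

0.012959

With a Gamma(shape α, rate β) prior on the exponential rate λ, the posterior after n observations with total T = Σxᵢ is Gamma(α+n, β+T).
Sum of observations T = 26.4 seconds; n = 8.
Posterior: Gamma(3.50+8, 3.39+26.4) = Gamma(11.50, 29.79).
Var = α/β² = 0.012959.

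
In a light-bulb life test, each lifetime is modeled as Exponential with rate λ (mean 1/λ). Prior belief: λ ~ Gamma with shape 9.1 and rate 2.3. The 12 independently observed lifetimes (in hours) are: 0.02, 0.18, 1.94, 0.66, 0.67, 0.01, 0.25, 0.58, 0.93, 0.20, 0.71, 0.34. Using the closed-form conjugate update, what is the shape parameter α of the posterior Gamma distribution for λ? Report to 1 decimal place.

With a Gamma(shape α, rate β) prior on the exponential rate λ, the posterior after n observations with total T = Σxᵢ is Gamma(α+n, β+T).
Sum of observations T = 6.49 hours; n = 12.
Posterior: Gamma(9.1+12, 2.3+6.49) = Gamma(21.1, 8.79).
Posterior α = 21.1.

21.1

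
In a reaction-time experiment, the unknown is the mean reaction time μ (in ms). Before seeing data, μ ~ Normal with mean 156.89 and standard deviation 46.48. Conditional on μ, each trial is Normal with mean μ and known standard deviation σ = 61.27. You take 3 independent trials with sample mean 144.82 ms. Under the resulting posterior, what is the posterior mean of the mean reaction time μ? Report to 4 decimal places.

For Normal data with known variance σ², a Normal(μ₀, σ₀²) prior on μ is conjugate. Posterior precision = 1/σ₀² + n/σ²; posterior mean is the precision-weighted average of μ₀ and x̄.
n·x̄ = 3·144.82 = 434.46.
σ₀² = 46.48² = 2160.3904, σ² = 61.27² = 3754.0129; σ² + n·σ₀² = 3754.0129 + 3·2160.3904 = 10235.1841.
Posterior mean = (μ₀/σ₀² + n·x̄/σ²)/(1/σ₀² + n/σ²) = (σ²·μ₀ + σ₀²·n·x̄)/(σ² + n·σ₀²) = (3754.0129·156.89 + 2160.3904·434.46)/10235.1841 = 1527570.297065/10235.1841 = 149.2470.

149.2470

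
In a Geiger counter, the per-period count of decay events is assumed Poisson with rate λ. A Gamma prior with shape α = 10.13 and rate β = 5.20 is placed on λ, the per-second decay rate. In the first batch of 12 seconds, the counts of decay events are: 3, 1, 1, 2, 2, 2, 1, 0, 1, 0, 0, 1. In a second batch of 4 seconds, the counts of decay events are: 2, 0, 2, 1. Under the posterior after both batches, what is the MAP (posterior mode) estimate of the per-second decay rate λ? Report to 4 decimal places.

With a Gamma(shape α, rate β) prior, the Poisson likelihood is conjugate: the posterior is Gamma(α + ΣXᵢ, β + n).
Batch 1: sum of counts S = 14 over n = 12 seconds.
After batch 1: Gamma(α+S, β+n) = Gamma(10.13+14, 5.20+12) = Gamma(24.13, 17.20).
Batch 2: sum of counts S = 5 over n = 4 seconds.
After batch 2: Gamma(α+S, β+n) = Gamma(24.13+5, 17.20+4) = Gamma(29.13, 21.20).
Mode of Gamma(α,β) for α≥1 is (α−1)/β = 28.13/21.20 = 1.3269.

1.3269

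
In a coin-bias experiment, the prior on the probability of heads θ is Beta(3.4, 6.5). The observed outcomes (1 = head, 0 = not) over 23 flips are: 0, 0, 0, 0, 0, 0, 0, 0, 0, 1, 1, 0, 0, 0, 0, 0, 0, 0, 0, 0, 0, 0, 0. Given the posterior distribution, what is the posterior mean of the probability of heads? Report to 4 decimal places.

0.1641

The Beta prior is conjugate to a Binomial/Bernoulli likelihood; the update adds successes to α and failures to β.
Posterior: Beta(α+k, β+n−k) = Beta(3.4+2, 6.5+21) = Beta(5.4, 27.5).
Posterior mean = α/(α+β) = 5.4/32.9 = 0.1641.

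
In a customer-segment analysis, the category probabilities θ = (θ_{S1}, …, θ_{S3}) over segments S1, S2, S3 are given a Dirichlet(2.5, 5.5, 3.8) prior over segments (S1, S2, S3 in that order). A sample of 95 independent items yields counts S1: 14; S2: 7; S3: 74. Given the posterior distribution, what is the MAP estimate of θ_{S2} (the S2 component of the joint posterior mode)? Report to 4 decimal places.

0.1108

The Dirichlet prior is conjugate to the Multinomial likelihood: each posterior αⱼ = prior αⱼ + observed count nⱼ.
Posterior concentration: (16.5, 12.5, 77.8), total = 106.8.
Joint mode component: (α_{S2}−1)/(Σα−K) = 11.5/103.8 = 0.1108.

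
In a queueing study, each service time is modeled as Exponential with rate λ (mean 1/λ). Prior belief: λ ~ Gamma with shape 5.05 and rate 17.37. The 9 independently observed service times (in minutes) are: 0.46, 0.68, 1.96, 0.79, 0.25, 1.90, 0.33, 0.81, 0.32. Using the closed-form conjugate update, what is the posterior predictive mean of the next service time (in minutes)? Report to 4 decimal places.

With a Gamma(shape α, rate β) prior on the exponential rate λ, the posterior after n observations with total T = Σxᵢ is Gamma(α+n, β+T).
Sum of observations T = 7.50 minutes; n = 9.
Posterior: Gamma(5.05+9, 17.37+7.50) = Gamma(14.05, 24.87).
The predictive distribution for the next observation is Lomax; its mean is β/(α−1) = 24.87/13.05 = 1.9057.

1.9057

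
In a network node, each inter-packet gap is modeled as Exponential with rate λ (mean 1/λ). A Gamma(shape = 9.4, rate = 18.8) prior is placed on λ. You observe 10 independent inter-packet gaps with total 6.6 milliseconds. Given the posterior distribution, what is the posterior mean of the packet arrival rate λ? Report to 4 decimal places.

0.7638

With a Gamma(shape α, rate β) prior on the exponential rate λ, the posterior after n observations with total T = Σxᵢ is Gamma(α+n, β+T).
Posterior: Gamma(9.4+10, 18.8+6.6) = Gamma(19.4, 25.4).
Posterior mean of λ = α/β = 19.4/25.4 = 0.7638.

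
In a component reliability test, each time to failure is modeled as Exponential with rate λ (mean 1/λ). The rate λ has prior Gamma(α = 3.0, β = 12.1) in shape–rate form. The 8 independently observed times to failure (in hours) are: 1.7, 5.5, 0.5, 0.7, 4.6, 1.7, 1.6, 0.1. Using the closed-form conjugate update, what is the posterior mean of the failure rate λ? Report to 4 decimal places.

0.3860

With a Gamma(shape α, rate β) prior on the exponential rate λ, the posterior after n observations with total T = Σxᵢ is Gamma(α+n, β+T).
Sum of observations T = 16.4 hours; n = 8.
Posterior: Gamma(3.0+8, 12.1+16.4) = Gamma(11.0, 28.5).
Posterior mean of λ = α/β = 11.0/28.5 = 0.3860.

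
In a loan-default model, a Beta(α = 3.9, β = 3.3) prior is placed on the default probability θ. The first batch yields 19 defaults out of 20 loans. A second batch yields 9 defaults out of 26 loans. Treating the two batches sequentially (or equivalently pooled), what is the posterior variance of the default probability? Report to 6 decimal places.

The Beta prior is conjugate to a Binomial/Bernoulli likelihood; the update adds successes to α and failures to β.
After batch 1: Beta(3.9+19, 3.3+1) = Beta(22.9, 4.3).
After batch 2: Beta(22.9+9, 4.3+17) = Beta(31.9, 21.3).
Var = αβ/((α+β)²(α+β+1)) = 31.9·21.3/(53.2²·54.2) = 0.004429.

0.004429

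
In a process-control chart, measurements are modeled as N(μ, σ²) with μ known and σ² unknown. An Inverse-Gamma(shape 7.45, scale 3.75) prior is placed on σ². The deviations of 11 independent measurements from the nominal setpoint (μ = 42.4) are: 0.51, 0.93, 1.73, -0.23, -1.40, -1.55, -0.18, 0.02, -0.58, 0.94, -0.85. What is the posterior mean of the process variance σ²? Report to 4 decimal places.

0.7535

With known mean μ and an Inverse-Gamma(α, β) prior on σ², the Normal likelihood is conjugate: posterior is Inv-Gamma(α + n/2, β + Σ(xᵢ−μ)²/2).
Σ(xᵢ−μ)² = (0.51)² + (0.93)² + (1.73)² + (-0.23)² + (-1.40)² + (-1.55)² + (-0.18)² + (0.02)² + (-0.58)² + (0.94)² + (-0.85)² = 10.5086.
Posterior: Inv-Gamma(7.45 + 11/2, 3.75 + 10.5086/2) = Inv-Gamma(12.95, 9.00430).
E[σ²|data] = β/(α−1) = 9.00430/11.95 = 0.7535.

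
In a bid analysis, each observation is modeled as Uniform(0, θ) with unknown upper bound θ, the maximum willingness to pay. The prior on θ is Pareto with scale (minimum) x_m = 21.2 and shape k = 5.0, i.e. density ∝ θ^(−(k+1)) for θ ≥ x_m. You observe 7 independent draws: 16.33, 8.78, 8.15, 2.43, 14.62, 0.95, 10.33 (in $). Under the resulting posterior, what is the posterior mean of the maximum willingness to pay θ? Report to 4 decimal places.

23.1273

A Pareto(scale x_m, shape k) prior on the upper bound θ of Uniform(0, θ) is conjugate: posterior is Pareto(max(x_m, max xᵢ), k + n).
Sample maximum = 16.33; prior scale x_m = 21.2 → posterior scale = max = 21.20.
Posterior shape = 5.0 + 7 = 12.0.
E[θ|data] = k·x_m/(k−1) = 12.0·21.20/11.0 = 23.1273.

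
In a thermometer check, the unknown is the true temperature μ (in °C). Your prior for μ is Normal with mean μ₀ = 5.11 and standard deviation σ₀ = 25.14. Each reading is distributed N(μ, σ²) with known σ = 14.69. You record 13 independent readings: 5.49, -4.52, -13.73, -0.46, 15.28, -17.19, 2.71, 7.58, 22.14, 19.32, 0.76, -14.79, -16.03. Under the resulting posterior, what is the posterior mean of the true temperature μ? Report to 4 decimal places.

For Normal data with known variance σ², a Normal(μ₀, σ₀²) prior on μ is conjugate. Posterior precision = 1/σ₀² + n/σ²; posterior mean is the precision-weighted average of μ₀ and x̄.
Σxᵢ = 5.49 + (-4.52) + (-13.73) + (-0.46) + 15.28 + (-17.19) + 2.71 + 7.58 + 22.14 + 19.32 + 0.76 + (-14.79) + (-16.03) = 6.56, so n·x̄ = 6.56.
σ₀² = 25.14² = 632.0196, σ² = 14.69² = 215.7961; σ² + n·σ₀² = 215.7961 + 13·632.0196 = 8432.0509.
Posterior mean = (μ₀/σ₀² + n·x̄/σ²)/(1/σ₀² + n/σ²) = (σ²·μ₀ + σ₀²·n·x̄)/(σ² + n·σ₀²) = (215.7961·5.11 + 632.0196·6.56)/8432.0509 = 5248.766647/8432.0509 = 0.6225.

0.6225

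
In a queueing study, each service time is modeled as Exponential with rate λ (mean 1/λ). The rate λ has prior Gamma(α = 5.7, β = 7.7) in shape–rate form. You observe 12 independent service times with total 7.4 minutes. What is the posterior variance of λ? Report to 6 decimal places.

With a Gamma(shape α, rate β) prior on the exponential rate λ, the posterior after n observations with total T = Σxᵢ is Gamma(α+n, β+T).
Posterior: Gamma(5.7+12, 7.7+7.4) = Gamma(17.7, 15.1).
Var = α/β² = 0.077628.

0.077628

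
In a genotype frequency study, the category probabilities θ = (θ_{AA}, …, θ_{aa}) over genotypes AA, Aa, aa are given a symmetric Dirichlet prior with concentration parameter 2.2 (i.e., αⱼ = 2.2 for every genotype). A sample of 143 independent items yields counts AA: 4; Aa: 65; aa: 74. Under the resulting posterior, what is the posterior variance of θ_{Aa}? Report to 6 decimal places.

The Dirichlet prior is conjugate to the Multinomial likelihood: each posterior αⱼ = prior αⱼ + observed count nⱼ.
Posterior concentration: (6.2, 67.2, 76.2), total = 149.6.
Var[θ_j] = α_j(Σα−α_j)/((Σα)²(Σα+1)) = 67.2·82.4/(149.6²·150.6) = 0.001643.

0.001643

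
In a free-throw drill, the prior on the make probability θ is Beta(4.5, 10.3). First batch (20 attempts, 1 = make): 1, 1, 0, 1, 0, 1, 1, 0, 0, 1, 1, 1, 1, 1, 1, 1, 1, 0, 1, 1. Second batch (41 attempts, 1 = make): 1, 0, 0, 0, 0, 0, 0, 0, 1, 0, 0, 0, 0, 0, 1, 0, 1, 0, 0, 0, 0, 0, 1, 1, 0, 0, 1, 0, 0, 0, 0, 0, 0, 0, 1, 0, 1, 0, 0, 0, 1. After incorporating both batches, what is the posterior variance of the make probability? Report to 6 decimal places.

The Beta prior is conjugate to a Binomial/Bernoulli likelihood; the update adds successes to α and failures to β.
After batch 1: Beta(4.5+15, 10.3+5) = Beta(19.5, 15.3).
After batch 2: Beta(19.5+10, 15.3+31) = Beta(29.5, 46.3).
Var = αβ/((α+β)²(α+β+1)) = 29.5·46.3/(75.8²·76.8) = 0.003095.

0.003095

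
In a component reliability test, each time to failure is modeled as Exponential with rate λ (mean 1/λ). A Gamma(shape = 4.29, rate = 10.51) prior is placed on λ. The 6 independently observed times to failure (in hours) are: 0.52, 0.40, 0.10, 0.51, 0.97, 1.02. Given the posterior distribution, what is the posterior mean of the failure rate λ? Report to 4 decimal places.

With a Gamma(shape α, rate β) prior on the exponential rate λ, the posterior after n observations with total T = Σxᵢ is Gamma(α+n, β+T).
Sum of observations T = 3.52 hours; n = 6.
Posterior: Gamma(4.29+6, 10.51+3.52) = Gamma(10.29, 14.03).
Posterior mean of λ = α/β = 10.29/14.03 = 0.7334.

0.7334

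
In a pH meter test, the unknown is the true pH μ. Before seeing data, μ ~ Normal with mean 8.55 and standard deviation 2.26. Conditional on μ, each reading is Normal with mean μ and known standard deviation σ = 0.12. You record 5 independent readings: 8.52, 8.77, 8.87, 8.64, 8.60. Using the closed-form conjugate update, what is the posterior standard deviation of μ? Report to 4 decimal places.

For Normal data with known variance σ², a Normal(μ₀, σ₀²) prior on μ is conjugate. Posterior precision = 1/σ₀² + n/σ²; posterior mean is the precision-weighted average of μ₀ and x̄.
σ₀² = 2.26² = 5.1076, σ² = 0.12² = 0.0144; σ² + n·σ₀² = 0.0144 + 5·5.1076 = 25.5524.
Posterior precision = 1/σ₀² + n/σ² = 1/5.1076 + 5/0.0144 = (σ² + n·σ₀²)/(σ₀²σ²) = 25.5524/(5.1076·0.0144); posterior variance σₙ² = σ₀²σ²/(σ² + n·σ₀²) = 5.1076·0.0144/25.5524 = 0.002878.
Posterior SD = √σₙ² = √(5.1076·0.0144/25.5524) = 0.0537.

0.0537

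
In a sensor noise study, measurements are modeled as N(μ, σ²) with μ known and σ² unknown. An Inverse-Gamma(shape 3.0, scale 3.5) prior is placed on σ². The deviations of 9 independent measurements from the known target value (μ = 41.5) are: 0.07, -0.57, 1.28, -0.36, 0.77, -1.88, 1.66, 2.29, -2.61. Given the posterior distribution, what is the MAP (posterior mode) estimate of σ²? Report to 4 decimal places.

With known mean μ and an Inverse-Gamma(α, β) prior on σ², the Normal likelihood is conjugate: posterior is Inv-Gamma(α + n/2, β + Σ(xᵢ−μ)²/2).
Σ(xᵢ−μ)² = (0.07)² + (-0.57)² + (1.28)² + (-0.36)² + (0.77)² + (-1.88)² + (1.66)² + (2.29)² + (-2.61)² = 21.0369.
Posterior: Inv-Gamma(3.0 + 9/2, 3.5 + 21.0369/2) = Inv-Gamma(7.50, 14.01845).
Mode = β/(α+1) = 14.01845/8.50 = 1.6492.

1.6492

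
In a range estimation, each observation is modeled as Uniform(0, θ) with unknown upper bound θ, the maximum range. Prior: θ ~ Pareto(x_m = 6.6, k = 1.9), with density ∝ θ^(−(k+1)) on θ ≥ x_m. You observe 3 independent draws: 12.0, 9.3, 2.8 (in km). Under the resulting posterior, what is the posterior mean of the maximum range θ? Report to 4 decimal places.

A Pareto(scale x_m, shape k) prior on the upper bound θ of Uniform(0, θ) is conjugate: posterior is Pareto(max(x_m, max xᵢ), k + n).
Sample maximum = 12.0; prior scale x_m = 6.6 → posterior scale = max = 12.0.
Posterior shape = 1.9 + 3 = 4.9.
E[θ|data] = k·x_m/(k−1) = 4.9·12.0/3.9 = 15.0769.

15.0769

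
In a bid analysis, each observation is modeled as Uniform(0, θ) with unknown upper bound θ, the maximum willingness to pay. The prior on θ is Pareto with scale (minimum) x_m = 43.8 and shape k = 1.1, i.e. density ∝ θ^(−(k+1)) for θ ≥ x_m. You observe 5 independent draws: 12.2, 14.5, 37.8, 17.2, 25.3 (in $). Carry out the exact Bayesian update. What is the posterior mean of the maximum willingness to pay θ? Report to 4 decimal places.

52.3882

A Pareto(scale x_m, shape k) prior on the upper bound θ of Uniform(0, θ) is conjugate: posterior is Pareto(max(x_m, max xᵢ), k + n).
Sample maximum = 37.8; prior scale x_m = 43.8 → posterior scale = max = 43.8.
Posterior shape = 1.1 + 5 = 6.1.
E[θ|data] = k·x_m/(k−1) = 6.1·43.8/5.1 = 52.3882.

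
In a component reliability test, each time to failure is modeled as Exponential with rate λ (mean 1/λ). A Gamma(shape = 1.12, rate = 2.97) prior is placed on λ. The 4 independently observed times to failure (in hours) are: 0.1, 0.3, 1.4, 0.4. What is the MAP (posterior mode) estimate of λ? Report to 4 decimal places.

With a Gamma(shape α, rate β) prior on the exponential rate λ, the posterior after n observations with total T = Σxᵢ is Gamma(α+n, β+T).
Sum of observations T = 2.2 hours; n = 4.
Posterior: Gamma(1.12+4, 2.97+2.2) = Gamma(5.12, 5.17).
Mode = (α−1)/β = 0.7969.

0.7969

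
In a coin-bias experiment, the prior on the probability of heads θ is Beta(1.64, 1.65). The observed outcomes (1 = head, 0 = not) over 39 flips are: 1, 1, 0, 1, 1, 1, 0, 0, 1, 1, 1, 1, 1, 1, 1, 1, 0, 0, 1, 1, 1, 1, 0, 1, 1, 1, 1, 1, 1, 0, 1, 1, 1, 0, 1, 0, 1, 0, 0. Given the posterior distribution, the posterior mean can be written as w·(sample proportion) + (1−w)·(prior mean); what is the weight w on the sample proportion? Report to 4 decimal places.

0.9222

The Beta prior is conjugate to a Binomial/Bernoulli likelihood; the update adds successes to α and failures to β.
Posterior mean = (α₀+k)/(α₀+β₀+n) = [n/(α₀+β₀+n)]·(k/n) + [(α₀+β₀)/(α₀+β₀+n)]·α₀/(α₀+β₀), so only n and the prior enter the weight.
The weight on the data is w = n/(α₀+β₀+n) = 39/(1.64+1.65+39) = 39/42.29 = 0.9222.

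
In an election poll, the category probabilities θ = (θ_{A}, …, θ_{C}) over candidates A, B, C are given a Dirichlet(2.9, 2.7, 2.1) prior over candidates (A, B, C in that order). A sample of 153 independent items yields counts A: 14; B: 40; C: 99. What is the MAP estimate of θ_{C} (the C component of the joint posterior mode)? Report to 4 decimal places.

0.6347

The Dirichlet prior is conjugate to the Multinomial likelihood: each posterior αⱼ = prior αⱼ + observed count nⱼ.
Posterior concentration: (16.9, 42.7, 101.1), total = 160.7.
Joint mode component: (α_{C}−1)/(Σα−K) = 100.1/157.7 = 0.6347.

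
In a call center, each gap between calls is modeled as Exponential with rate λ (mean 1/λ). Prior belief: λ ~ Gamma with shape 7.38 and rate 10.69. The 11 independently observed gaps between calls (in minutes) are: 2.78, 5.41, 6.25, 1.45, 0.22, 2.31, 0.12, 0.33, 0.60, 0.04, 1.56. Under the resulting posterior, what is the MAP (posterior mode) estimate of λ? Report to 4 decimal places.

0.5472

With a Gamma(shape α, rate β) prior on the exponential rate λ, the posterior after n observations with total T = Σxᵢ is Gamma(α+n, β+T).
Sum of observations T = 21.07 minutes; n = 11.
Posterior: Gamma(7.38+11, 10.69+21.07) = Gamma(18.38, 31.76).
Mode = (α−1)/β = 0.5472.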